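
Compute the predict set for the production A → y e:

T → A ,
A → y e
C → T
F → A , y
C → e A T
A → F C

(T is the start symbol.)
{ 'y' }

PREDICT(A → y e) = (FIRST(RHS) \ {ε}) ∪ (FOLLOW(A) if ε ∈ FIRST(RHS), i.e. RHS ⇒* ε)
FIRST(y e) = { 'y' }
ε ∉ FIRST(y e), so FOLLOW(A) is not added.
PREDICT(A → y e) = { 'y' }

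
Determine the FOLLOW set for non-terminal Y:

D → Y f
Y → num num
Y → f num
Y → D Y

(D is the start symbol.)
To compute FOLLOW(Y), find every occurrence of Y on a right-hand side N → α Y β: add FIRST(β) \ {ε}, and if β is empty or nullable also add FOLLOW(N). Iterate to a fixed point.

In D → Y f: Y is followed by f, add FIRST(f) \ {ε} = { 'f' }
In Y → D Y: Y is at the end; this adds FOLLOW(Y) to itself — nothing new

Taking the union: FOLLOW(Y) = { 'f' }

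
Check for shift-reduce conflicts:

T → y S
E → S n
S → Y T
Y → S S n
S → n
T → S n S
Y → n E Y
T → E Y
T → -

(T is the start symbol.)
Yes — I6: [S → n .] vs [S → . n]; I8: [T → y S .] vs [S → . n]; I10: [S → n .] vs [S → . n]; I13: [E → S n .] vs [S → . n]; I15: [Y → n E Y .] vs [S → . n]; I17: [E → S n .] vs [S → . n]; I18: [T → S n S .] vs [E → S . n]; I19: [T → E Y .] vs [S → . n]

Augment with T' → T and build the canonical LR(0) collection (I0 = CLOSURE({[T' → . T]}), then GOTO on every symbol after a dot until no new states appear). It has 20 states:
  I0: { [E → . S n], [S → . Y T], [S → . n], [T → . -], [T → . E Y], [T → . S n S], [T → . y S], [T' → . T], [Y → . S S n], [Y → . n E Y] }  — shift
  I1: { [T → - .] }  — reduce
  I2: { [S → . Y T], [S → . n], [T → E . Y], [Y → . S S n], [Y → . n E Y] }  — shift
  I3: { [E → S . n], [S → . Y T], [S → . n], [T → S . n S], [Y → . S S n], [Y → . n E Y], [Y → S . S n] }  — shift
  I4: { [T' → T .] }  — accept
  I5: { [E → . S n], [S → . Y T], [S → . n], [S → Y . T], [T → . -], [T → . E Y], [T → . S n S], [T → . y S], [Y → . S S n], [Y → . n E Y] }  — shift
  I6: { [E → . S n], [S → . Y T], [S → . n], [S → n .], [Y → . S S n], [Y → . n E Y], [Y → n . E Y] }  — shift, reduce
  I7: { [S → . Y T], [S → . n], [T → y . S], [Y → . S S n], [Y → . n E Y] }  — shift
  I8: { [S → . Y T], [S → . n], [T → y S .], [Y → . S S n], [Y → . n E Y], [Y → S . S n] }  — shift, reduce
  I9: { [S → . Y T], [S → . n], [Y → . S S n], [Y → . n E Y], [Y → S . S n], [Y → S S . n] }  — shift
  I10: { [E → . S n], [S → . Y T], [S → . n], [S → n .], [Y → . S S n], [Y → . n E Y], [Y → S S n .], [Y → n . E Y] }  — shift, 2 reduces
  I11: { [S → . Y T], [S → . n], [Y → . S S n], [Y → . n E Y], [Y → n E . Y] }  — shift
  I12: { [E → S . n], [S → . Y T], [S → . n], [Y → . S S n], [Y → . n E Y], [Y → S . S n] }  — shift
  I13: { [E → . S n], [E → S n .], [S → . Y T], [S → . n], [S → n .], [Y → . S S n], [Y → . n E Y], [Y → n . E Y] }  — shift, 2 reduces
  I14: { [S → . Y T], [S → . n], [Y → . S S n], [Y → . n E Y], [Y → S . S n] }  — shift
  I15: { [E → . S n], [S → . Y T], [S → . n], [S → Y . T], [T → . -], [T → . E Y], [T → . S n S], [T → . y S], [Y → . S S n], [Y → . n E Y], [Y → n E Y .] }  — shift, reduce
  I16: { [S → Y T .] }  — reduce
  I17: { [E → . S n], [E → S n .], [S → . Y T], [S → . n], [S → n .], [T → S n . S], [Y → . S S n], [Y → . n E Y], [Y → n . E Y] }  — shift, 2 reduces
  I18: { [E → S . n], [S → . Y T], [S → . n], [T → S n S .], [Y → . S S n], [Y → . n E Y], [Y → S . S n] }  — shift, reduce
  I19: { [E → . S n], [S → . Y T], [S → . n], [S → Y . T], [T → . -], [T → . E Y], [T → . S n S], [T → . y S], [T → E Y .], [Y → . S S n], [Y → . n E Y] }  — shift, reduce

I6 contains reduce item [S → n .] and shift items [S → . n], [Y → . n E Y] — shift-reduce conflict.
I8 contains reduce item [T → y S .] and shift items [S → . n], [Y → . n E Y] — shift-reduce conflict.
I10 contains reduce items [S → n .], [Y → S S n .] and shift items [S → . n], [Y → . n E Y] — shift-reduce conflict.
I13 contains reduce items [E → S n .], [S → n .] and shift items [S → . n], [Y → . n E Y] — shift-reduce conflict.
I15 contains reduce item [Y → n E Y .] and shift items [S → . n], [T → . -], [T → . y S], [Y → . n E Y] — shift-reduce conflict.
I17 contains reduce items [E → S n .], [S → n .] and shift items [S → . n], [Y → . n E Y] — shift-reduce conflict.
I18 contains reduce item [T → S n S .] and shift items [E → S . n], [S → . n], [Y → . n E Y] — shift-reduce conflict.
I19 contains reduce item [T → E Y .] and shift items [S → . n], [T → . -], [T → . y S], [Y → . n E Y] — shift-reduce conflict.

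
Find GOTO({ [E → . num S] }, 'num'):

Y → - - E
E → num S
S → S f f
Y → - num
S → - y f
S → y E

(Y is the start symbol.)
{ [E → num . S], [S → . - y f], [S → . S f f], [S → . y E] }

GOTO(I, 'num') = CLOSURE({ [A → αX.β] : [A → α.Xβ] ∈ I, X = 'num' })

Items with dot before 'num', with the dot advanced:
  [E → . num S] → [E → num . S]
Closure of the advanced items:
  [E → num . S] has the dot before S: add [S → . S f f], [S → . - y f], [S → . y E]

GOTO = { [E → num . S], [S → . - y f], [S → . S f f], [S → . y E] }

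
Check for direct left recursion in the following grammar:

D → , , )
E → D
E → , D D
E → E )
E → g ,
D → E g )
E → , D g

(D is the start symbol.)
Yes, E is left-recursive

D → , , ): starts with ','
E → D: starts with D
E → , D D: starts with ','
E → E ): LEFT RECURSIVE (starts with E)
E → g ,: starts with g
D → E g ): starts with E
E → , D g: starts with ','

The grammar has direct left recursion on: E.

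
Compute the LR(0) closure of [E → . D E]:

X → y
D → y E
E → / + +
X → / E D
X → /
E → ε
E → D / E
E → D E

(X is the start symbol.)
{ [D → . y E], [E → . D E] }

Start with: [E → . D E]
  [E → . D E] has the dot before D: add [D → . y E]
No further items can be added.

CLOSURE = { [D → . y E], [E → . D E] }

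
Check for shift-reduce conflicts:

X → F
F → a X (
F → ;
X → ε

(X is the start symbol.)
Augment with X' → X and build the canonical LR(0) collection (I0 = CLOSURE({[X' → . X]}), then GOTO on every symbol after a dot until no new states appear). It has 7 states:
  I0: { [F → . ;], [F → . a X (], [X → . F], [X → .], [X' → . X] }  — shift, reduce
  I1: { [F → ; .] }  — reduce
  I2: { [X → F .] }  — reduce
  I3: { [X' → X .] }  — accept
  I4: { [F → . ;], [F → . a X (], [F → a . X (], [X → . F], [X → .] }  — shift, reduce
  I5: { [F → a X . (] }  — shift
  I6: { [F → a X ( .] }  — reduce

I0 contains reduce item [X → .] and shift items [F → . ;], [F → . a X (] — shift-reduce conflict.
I4 contains reduce item [X → .] and shift items [F → . ;], [F → . a X (] — shift-reduce conflict.

Answer: Yes — I0: [X → .] vs [F → . ;]; I4: [X → .] vs [F → . ;]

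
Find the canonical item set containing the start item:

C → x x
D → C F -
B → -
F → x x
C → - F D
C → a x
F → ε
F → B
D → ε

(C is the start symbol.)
{ [C → . - F D], [C → . a x], [C → . x x], [C' → . C] }

First, augment the grammar with C' → C
I₀ = CLOSURE({ [C' → . C] }):
  [C' → . C] has the dot before C: add [C → . x x], [C → . - F D], [C → . a x]
No further items can be added.

I₀ = { [C → . - F D], [C → . a x], [C → . x x], [C' → . C] }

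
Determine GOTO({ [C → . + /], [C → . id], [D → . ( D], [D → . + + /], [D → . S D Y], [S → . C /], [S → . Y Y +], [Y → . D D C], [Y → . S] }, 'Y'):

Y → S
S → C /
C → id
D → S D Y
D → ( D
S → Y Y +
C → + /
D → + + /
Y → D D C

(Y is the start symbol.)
{ [C → . + /], [C → . id], [D → . ( D], [D → . + + /], [D → . S D Y], [S → . C /], [S → . Y Y +], [S → Y . Y +], [Y → . D D C], [Y → . S] }

GOTO(I, 'Y') = CLOSURE({ [A → αX.β] : [A → α.Xβ] ∈ I, X = 'Y' })

Items with dot before 'Y', with the dot advanced:
  [S → . Y Y +] → [S → Y . Y +]
Closure of the advanced items:
  [S → Y . Y +] has the dot before Y: add [Y → . S], [Y → . D D C]
  [Y → . S] has the dot before S: add [S → . C /], [S → . Y Y +]
  [Y → . D D C] has the dot before D: add [D → . S D Y], [D → . ( D], [D → . + + /]
  [S → . C /] has the dot before C: add [C → . id], [C → . + /]

GOTO = { [C → . + /], [C → . id], [D → . ( D], [D → . + + /], [D → . S D Y], [S → . C /], [S → . Y Y +], [S → Y . Y +], [Y → . D D C], [Y → . S] }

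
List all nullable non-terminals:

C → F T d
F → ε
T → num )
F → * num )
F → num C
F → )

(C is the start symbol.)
{ 'F' }

ε-productions: F → ε
So F is immediately nullable.
No further non-terminal can be added: every production for the remaining non-terminals contains a terminal or a non-nullable non-terminal.
Nullable = { 'F' }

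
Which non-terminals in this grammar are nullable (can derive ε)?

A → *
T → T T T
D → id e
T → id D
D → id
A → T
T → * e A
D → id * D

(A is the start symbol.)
A non-terminal is nullable if it can derive ε (the empty string): either it has an ε-production, or it has a production whose right-hand side consists entirely of nullable non-terminals.

There are no ε-productions, so no non-terminal can derive ε.
No non-terminals are nullable.

Answer: None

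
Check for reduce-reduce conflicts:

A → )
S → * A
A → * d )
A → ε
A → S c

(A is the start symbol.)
No reduce-reduce conflicts

A reduce-reduce conflict occurs when an LR(0) state has two complete items [A → α .] and [B → β .] — both call for a reduction, and with no lookahead the parser cannot choose between them.

Augment with A' → A and build the canonical LR(0) collection (I0 = CLOSURE({[A' → . A]}), then GOTO on every symbol after a dot until no new states appear). It has 9 states:
  I0: { [A → . )], [A → . * d )], [A → . S c], [A → .], [A' → . A], [S → . * A] }  — shift, reduce
  I1: { [A → ) .] }  — reduce
  I2: { [A → * . d )], [A → . )], [A → . * d )], [A → . S c], [A → .], [S → * . A], [S → . * A] }  — shift, reduce
  I3: { [A' → A .] }  — accept
  I4: { [A → S . c] }  — shift
  I5: { [A → S c .] }  — reduce
  I6: { [S → * A .] }  — reduce
  I7: { [A → * d . )] }  — shift
  I8: { [A → * d ) .] }  — reduce

No state contains more than one complete item.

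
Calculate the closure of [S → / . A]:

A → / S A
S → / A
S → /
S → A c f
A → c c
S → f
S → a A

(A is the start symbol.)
Start with: [S → / . A]
  [S → / . A] has the dot before A: add [A → . / S A], [A → . c c]
No further items can be added.

CLOSURE = { [A → . / S A], [A → . c c], [S → / . A] }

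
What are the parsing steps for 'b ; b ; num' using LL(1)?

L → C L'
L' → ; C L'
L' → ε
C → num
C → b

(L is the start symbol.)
LL(1) parsing maintains a stack (initially the start symbol over $) and the input. At each step: if the stack top is a terminal, match it against the current input token; if it is a non-terminal N, replace it with the RHS of M[N, lookahead] (the unique production whose predict set contains the lookahead).

Stack is shown with the top on the left.

Stack     Input          Action
-------------------------------
L $       b ; b ; num $  output L → C L'
C L' $    b ; b ; num $  output C → b
b L' $    b ; b ; num $  match 'b'
L' $      ; b ; num $    output L' → ; C L'
; C L' $  ; b ; num $    match ';'
C L' $    b ; num $      output C → b
b L' $    b ; num $      match 'b'
L' $      ; num $        output L' → ; C L'
; C L' $  ; num $        match ';'
C L' $    num $          output C → num
num L' $  num $          match 'num'
L' $      $              output L' → ε
$         $              accept

The string is accepted.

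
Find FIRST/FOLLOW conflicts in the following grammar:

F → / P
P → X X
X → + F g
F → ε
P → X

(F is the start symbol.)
No FIRST/FOLLOW conflicts.

A FIRST/FOLLOW conflict occurs when a non-terminal N has a nullable alternative N → β (β ⇒* ε) and another alternative N → α with FIRST(α) ∩ FOLLOW(N) ≠ ∅: on such a lookahead the parser cannot decide between expanding α and letting N vanish via β.

Nullable non-terminals: F.

F: nullable alternative(s) F → ε; FOLLOW(F) = { $, 'g' }
  F → / P: FIRST \ {ε} = { '/' } — disjoint from FOLLOW(F)
  F → ε: FIRST \ {ε} = { } — this is the only nullable alternative, skip

P, X have no nullable alternative, so no FIRST/FOLLOW check is needed there.

No FIRST/FOLLOW conflicts found.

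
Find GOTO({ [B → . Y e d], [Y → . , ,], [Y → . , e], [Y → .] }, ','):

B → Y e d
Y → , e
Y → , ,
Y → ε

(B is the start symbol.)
GOTO(I, ',') = CLOSURE({ [A → αX.β] : [A → α.Xβ] ∈ I, X = ',' })

Items with dot before ',', with the dot advanced:
  [Y → . , ,] → [Y → , . ,]
  [Y → . , e] → [Y → , . e]
Closure adds nothing (no advanced item has the dot before a non-terminal).

GOTO = { [Y → , . ,], [Y → , . e] }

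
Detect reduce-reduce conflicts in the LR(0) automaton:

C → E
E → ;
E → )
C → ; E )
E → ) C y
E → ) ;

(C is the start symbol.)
A reduce-reduce conflict occurs when an LR(0) state has two complete items [A → α .] and [B → β .] — both call for a reduction, and with no lookahead the parser cannot choose between them.

Augment with C' → C and build the canonical LR(0) collection (I0 = CLOSURE({[C' → . C]}), then GOTO on every symbol after a dot until no new states appear). It has 11 states:
  I0: { [C → . ; E )], [C → . E], [C' → . C], [E → . ) ;], [E → . ) C y], [E → . )], [E → . ;] }  — shift
  I1: { [C → . ; E )], [C → . E], [E → ) . ;], [E → ) . C y], [E → ) .], [E → . ) ;], [E → . ) C y], [E → . )], [E → . ;] }  — shift, reduce
  I2: { [C → ; . E )], [E → . ) ;], [E → . ) C y], [E → . )], [E → . ;], [E → ; .] }  — shift, reduce
  I3: { [C' → C .] }  — accept
  I4: { [C → E .] }  — reduce
  I5: { [E → ; .] }  — reduce
  I6: { [C → ; E . )] }  — shift
  I7: { [C → ; E ) .] }  — reduce
  I8: { [C → ; . E )], [E → ) ; .], [E → . ) ;], [E → . ) C y], [E → . )], [E → . ;], [E → ; .] }  — shift, 2 reduces
  I9: { [E → ) C . y] }  — shift
  I10: { [E → ) C y .] }  — reduce

I8 contains complete items [E → ) ; .], [E → ; .] — reduce-reduce conflict.

Answer: Yes — I8: [E → ) ; .] vs [E → ; .]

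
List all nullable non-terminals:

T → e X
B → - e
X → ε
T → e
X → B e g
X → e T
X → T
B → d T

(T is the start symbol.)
A non-terminal is nullable if it can derive ε (the empty string): either it has an ε-production, or it has a production whose right-hand side consists entirely of nullable non-terminals.

ε-productions: X → ε
So X is immediately nullable.
No further non-terminal can be added: every production for the remaining non-terminals contains a terminal or a non-nullable non-terminal.
Nullable = { 'X' }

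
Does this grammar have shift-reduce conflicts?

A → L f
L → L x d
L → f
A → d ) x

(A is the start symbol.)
No shift-reduce conflicts

A shift-reduce conflict occurs when an LR(0) state has both:
  - a complete (reduce) item [A → α .] (dot at the end), and
  - a shift item [B → β . c γ] (dot before a terminal).

Augment with A' → A and build the canonical LR(0) collection (I0 = CLOSURE({[A' → . A]}), then GOTO on every symbol after a dot until no new states appear). It has 10 states:
  I0: { [A → . L f], [A → . d ) x], [A' → . A], [L → . L x d], [L → . f] }  — shift
  I1: { [A' → A .] }  — accept
  I2: { [A → L . f], [L → L . x d] }  — shift
  I3: { [A → d . ) x] }  — shift
  I4: { [L → f .] }  — reduce
  I5: { [A → d ) . x] }  — shift
  I6: { [A → d ) x .] }  — reduce
  I7: { [A → L f .] }  — reduce
  I8: { [L → L x . d] }  — shift
  I9: { [L → L x d .] }  — reduce

No state contains both a complete item and a shift item.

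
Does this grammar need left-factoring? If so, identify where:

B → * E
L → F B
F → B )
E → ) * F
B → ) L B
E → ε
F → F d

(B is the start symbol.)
No, left-factoring is not needed

Left-factoring is needed when two productions for the same non-terminal
share a common prefix on the right-hand side.

Productions for B:
  B → * E
  B → ) L B
Productions for F:
  F → B )
  F → F d
Productions for E:
  E → ) * F
  E → ε

No common prefixes found.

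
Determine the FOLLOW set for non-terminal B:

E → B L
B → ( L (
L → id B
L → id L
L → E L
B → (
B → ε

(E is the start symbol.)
{ $, '(', 'id' }

In E → B L: B is followed by L, add FIRST(L) \ {ε} = { '(', 'id' }
In L → id B: B is at the end, add FOLLOW(L)

The FOLLOW sets referred to above (computed the same way, to a fixed point):
  FOLLOW(L) = { $, '(', 'id' }

Taking the union: FOLLOW(B) = { $, '(', 'id' }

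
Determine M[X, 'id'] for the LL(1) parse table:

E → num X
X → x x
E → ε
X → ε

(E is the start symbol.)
To find M[X, 'id'], we find productions for X where 'id' is in the predict set (PREDICT(N → α) = (FIRST(α) \ {ε}) ∪ (FOLLOW(N) if α ⇒* ε)).

Relevant sets:
  FOLLOW(X) = { $ }

X → x x: PREDICT = { 'x' }
X → ε: PREDICT = { $ }

M[X, 'id'] is empty (no production applies)

Answer: Empty (error entry)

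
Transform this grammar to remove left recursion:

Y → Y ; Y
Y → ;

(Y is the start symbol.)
Y → ; Y'
Y' → ; Y Y'
Y' → ε

Y is directly left-recursive. The standard transformation for
  A → A α₁ | ... | A α_m | β₁ | ... | β_n
is
  A  → β₁ A' | ... | β_n A'
  A' → α₁ A' | ... | α_m A' | ε

Y → ; becomes Y → ; Y'
Y → Y ; Y becomes Y' → ; Y Y'
Add Y' → ε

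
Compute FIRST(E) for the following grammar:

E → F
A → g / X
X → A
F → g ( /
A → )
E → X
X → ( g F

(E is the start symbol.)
To compute FIRST(E), examine every production with E on the left-hand side, reading each right-hand side left to right until a non-nullable symbol is reached.

FIRST sets of the other non-terminals involved (by the same procedure, iterated to a fixed point):
  FIRST(F) = { 'g' }
  FIRST(X) = { '(', ')', 'g' }

From E → F:
  - F is a non-terminal: add FIRST(F) \ {ε} = { 'g' }
    F is not nullable, so stop
From E → X:
  - X is a non-terminal: add FIRST(X) \ {ε} = { '(', ')', 'g' }
    X is not nullable, so stop

Collecting: FIRST(E) = { '(', ')', 'g' }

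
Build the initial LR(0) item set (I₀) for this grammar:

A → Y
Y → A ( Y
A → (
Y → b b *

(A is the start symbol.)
{ [A → . (], [A → . Y], [A' → . A], [Y → . A ( Y], [Y → . b b *] }

First, augment the grammar with A' → A
I₀ = CLOSURE({ [A' → . A] }):
  [A' → . A] has the dot before A: add [A → . Y], [A → . (]
  [A → . Y] has the dot before Y: add [Y → . A ( Y], [Y → . b b *]
No further items can be added.

I₀ = { [A → . (], [A → . Y], [A' → . A], [Y → . A ( Y], [Y → . b b *] }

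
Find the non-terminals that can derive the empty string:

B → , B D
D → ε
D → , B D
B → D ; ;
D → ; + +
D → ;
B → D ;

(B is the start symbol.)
A non-terminal is nullable if it can derive ε (the empty string): either it has an ε-production, or it has a production whose right-hand side consists entirely of nullable non-terminals.

ε-productions: D → ε
So D is immediately nullable.
No further non-terminal can be added: every production for the remaining non-terminals contains a terminal or a non-nullable non-terminal.
Nullable = { 'D' }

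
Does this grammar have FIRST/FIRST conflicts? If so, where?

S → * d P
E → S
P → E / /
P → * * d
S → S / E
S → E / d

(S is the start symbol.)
Yes. S → '*' d P / S → S '/' E on { '*' }; S → '*' d P / S → E '/' d on { '*' }; S → S '/' E / S → E '/' d on { '*' }; P → E '/' '/' / P → '*' '*' d on { '*' }

A FIRST/FIRST conflict occurs when two productions N → α and N → β for the same non-terminal have FIRST(α) ∩ FIRST(β) ≠ ∅ (with ε ∈ FIRST of a nullable right-hand side, so two nullable alternatives also conflict).

FIRST sets of the non-terminals at (or reachable through a nullable prefix from) the front of some alternative:
  FIRST(S) = { '*' }
  FIRST(E) = { '*' }

Productions for S:
  S → * d P: FIRST = { '*' }
  S → S / E: FIRST = { '*' }
  S → E / d: FIRST = { '*' }
Productions for P:
  P → E / /: FIRST = { '*' }
  P → * * d: FIRST = { '*' }
E has only one production, so no FIRST/FIRST conflict is possible there.

Conflict for S: S → * d P and S → S / E
  Overlap: { '*' }
Conflict for S: S → * d P and S → E / d
  Overlap: { '*' }
Conflict for S: S → S / E and S → E / d
  Overlap: { '*' }
Conflict for P: P → E / / and P → * * d
  Overlap: { '*' }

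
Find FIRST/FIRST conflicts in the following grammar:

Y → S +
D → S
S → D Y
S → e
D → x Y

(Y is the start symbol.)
FIRST sets of the non-terminals at (or reachable through a nullable prefix from) the front of some alternative:
  FIRST(S) = { 'e', 'x' }
  FIRST(D) = { 'e', 'x' }

Productions for D:
  D → S: FIRST = { 'e', 'x' }
  D → x Y: FIRST = { 'x' }
Productions for S:
  S → D Y: FIRST = { 'e', 'x' }
  S → e: FIRST = { 'e' }
Y has only one production, so no FIRST/FIRST conflict is possible there.

Conflict for D: D → S and D → x Y
  Overlap: { 'x' }
Conflict for S: S → D Y and S → e
  Overlap: { 'e' }

Answer: Yes. D → S / D → x Y on { 'x' }; S → D Y / S → e on { 'e' }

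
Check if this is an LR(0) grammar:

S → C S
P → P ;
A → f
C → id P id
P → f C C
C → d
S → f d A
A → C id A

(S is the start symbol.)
Augment with S' → S and build the canonical LR(0) collection (I0 = CLOSURE({[S' → . S]}), then GOTO on every symbol after a dot until no new states appear). It has 19 states:
  I0: { [C → . d], [C → . id P id], [S → . C S], [S → . f d A], [S' → . S] }  — shift
  I1: { [C → . d], [C → . id P id], [S → . C S], [S → . f d A], [S → C . S] }  — shift
  I2: { [S' → S .] }  — accept
  I3: { [C → d .] }  — reduce
  I4: { [S → f . d A] }  — shift
  I5: { [C → id . P id], [P → . P ;], [P → . f C C] }  — shift
  I6: { [C → id P . id], [P → P . ;] }  — shift
  I7: { [C → . d], [C → . id P id], [P → f . C C] }  — shift
  I8: { [C → . d], [C → . id P id], [P → f C . C] }  — shift
  I9: { [P → f C C .] }  — reduce
  I10: { [P → P ; .] }  — reduce
  I11: { [C → id P id .] }  — reduce
  I12: { [A → . C id A], [A → . f], [C → . d], [C → . id P id], [S → f d . A] }  — shift
  I13: { [S → f d A .] }  — reduce
  I14: { [A → C . id A] }  — shift
  I15: { [A → f .] }  — reduce
  I16: { [A → . C id A], [A → . f], [A → C id . A], [C → . d], [C → . id P id] }  — shift
  I17: { [A → C id A .] }  — reduce
  I18: { [S → C S .] }  — reduce

Every state is either a pure shift/goto state or contains exactly one complete item and nothing to shift — no conflicts. The grammar is LR(0).

Answer: Yes, the grammar is LR(0)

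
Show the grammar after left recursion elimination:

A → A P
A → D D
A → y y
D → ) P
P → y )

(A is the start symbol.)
A → D D A'
A → y y A'
A' → P A'
A' → ε
D → ) P
P → y )

A is directly left-recursive. The standard transformation for
  A → A α₁ | ... | A α_m | β₁ | ... | β_n
is
  A  → β₁ A' | ... | β_n A'
  A' → α₁ A' | ... | α_m A' | ε

A → D D becomes A → D D A'
A → y y becomes A → y y A'
A → A P becomes A' → P A'
Add A' → ε

Productions for other non-terminals are unchanged:
  D → ) P
  P → y )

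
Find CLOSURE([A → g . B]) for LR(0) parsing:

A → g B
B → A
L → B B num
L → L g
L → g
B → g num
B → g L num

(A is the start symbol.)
Start with: [A → g . B]
  [A → g . B] has the dot before B: add [B → . A], [B → . g num], [B → . g L num]
  [B → . A] has the dot before A: add [A → . g B]
No further items can be added.

CLOSURE = { [A → . g B], [A → g . B], [B → . A], [B → . g L num], [B → . g num] }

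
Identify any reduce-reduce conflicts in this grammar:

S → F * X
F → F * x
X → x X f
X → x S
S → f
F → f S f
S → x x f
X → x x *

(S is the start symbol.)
Yes — I17: [S → f .] vs [S → x x f .]

Augment with S' → S and build the canonical LR(0) collection (I0 = CLOSURE({[S' → . S]}), then GOTO on every symbol after a dot until no new states appear). It has 19 states:
  I0: { [F → . F * x], [F → . f S f], [S → . F * X], [S → . f], [S → . x x f], [S' → . S] }  — shift
  I1: { [F → F . * x], [S → F . * X] }  — shift
  I2: { [S' → S .] }  — accept
  I3: { [F → . F * x], [F → . f S f], [F → f . S f], [S → . F * X], [S → . f], [S → . x x f], [S → f .] }  — shift, reduce
  I4: { [S → x . x f] }  — shift
  I5: { [S → x x . f] }  — shift
  I6: { [S → x x f .] }  — reduce
  I7: { [F → f S . f] }  — shift
  I8: { [F → f S f .] }  — reduce
  I9: { [F → F * . x], [S → F * . X], [X → . x S], [X → . x X f], [X → . x x *] }  — shift
  I10: { [S → F * X .] }  — reduce
  I11: { [F → . F * x], [F → . f S f], [F → F * x .], [S → . F * X], [S → . f], [S → . x x f], [X → . x S], [X → . x X f], [X → . x x *], [X → x . S], [X → x . X f], [X → x . x *] }  — shift, reduce
  I12: { [X → x S .] }  — reduce
  I13: { [X → x X . f] }  — shift
  I14: { [F → . F * x], [F → . f S f], [S → . F * X], [S → . f], [S → . x x f], [S → x . x f], [X → . x S], [X → . x X f], [X → . x x *], [X → x . S], [X → x . X f], [X → x . x *], [X → x x . *] }  — shift
  I15: { [X → x x * .] }  — reduce
  I16: { [F → . F * x], [F → . f S f], [S → . F * X], [S → . f], [S → . x x f], [S → x . x f], [S → x x . f], [X → . x S], [X → . x X f], [X → . x x *], [X → x . S], [X → x . X f], [X → x . x *], [X → x x . *] }  — shift
  I17: { [F → . F * x], [F → . f S f], [F → f . S f], [S → . F * X], [S → . f], [S → . x x f], [S → f .], [S → x x f .] }  — shift, 2 reduces
  I18: { [X → x X f .] }  — reduce

I17 contains complete items [S → f .], [S → x x f .] — reduce-reduce conflict.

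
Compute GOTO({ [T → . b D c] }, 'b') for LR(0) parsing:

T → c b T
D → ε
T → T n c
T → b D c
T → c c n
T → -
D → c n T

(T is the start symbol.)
GOTO(I, 'b') = CLOSURE({ [A → αX.β] : [A → α.Xβ] ∈ I, X = 'b' })

Items with dot before 'b', with the dot advanced:
  [T → . b D c] → [T → b . D c]
Closure of the advanced items:
  [T → b . D c] has the dot before D: add [D → .], [D → . c n T]

GOTO = { [D → . c n T], [D → .], [T → b . D c] }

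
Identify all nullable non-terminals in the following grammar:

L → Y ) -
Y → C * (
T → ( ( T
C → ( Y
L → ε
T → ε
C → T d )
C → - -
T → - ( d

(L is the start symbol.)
ε-productions: L → ε, T → ε
So L, T are immediately nullable.
No further non-terminal can be added: every production for the remaining non-terminals contains a terminal or a non-nullable non-terminal.
Nullable = { 'L', 'T' }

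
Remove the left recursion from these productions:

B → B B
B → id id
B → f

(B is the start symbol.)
B → id id B'
B → f B'
B' → B B'
B' → ε

B is directly left-recursive. The standard transformation for
  A → A α₁ | ... | A α_m | β₁ | ... | β_n
is
  A  → β₁ A' | ... | β_n A'
  A' → α₁ A' | ... | α_m A' | ε

B → id id becomes B → id id B'
B → f becomes B → f B'
B → B B becomes B' → B B'
Add B' → ε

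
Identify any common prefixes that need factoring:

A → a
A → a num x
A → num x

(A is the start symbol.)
Left-factoring is needed when two productions for the same non-terminal
share a common prefix on the right-hand side.

Productions for A:
  A → a
  A → a num x
  A → num x

Found common prefix 'a' in productions for A

Answer: Yes, A has productions with common prefix 'a'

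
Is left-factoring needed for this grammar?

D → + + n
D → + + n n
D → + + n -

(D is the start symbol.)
Yes, D has productions with common prefix '+ + n'

Left-factoring is needed when two productions for the same non-terminal
share a common prefix on the right-hand side.

Productions for D:
  D → + + n
  D → + + n n
  D → + + n -

Found common prefix '+ + n' in productions for D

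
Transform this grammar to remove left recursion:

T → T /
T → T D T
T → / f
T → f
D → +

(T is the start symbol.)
T is directly left-recursive. The standard transformation for
  A → A α₁ | ... | A α_m | β₁ | ... | β_n
is
  A  → β₁ A' | ... | β_n A'
  A' → α₁ A' | ... | α_m A' | ε

T → / f becomes T → / f T'
T → f becomes T → f T'
T → T / becomes T' → / T'
T → T D T becomes T' → D T T'
Add T' → ε

Productions for other non-terminals are unchanged:
  D → +

Resulting grammar:
T → / f T'
T → f T'
T' → / T'
T' → D T T'
T' → ε
D → +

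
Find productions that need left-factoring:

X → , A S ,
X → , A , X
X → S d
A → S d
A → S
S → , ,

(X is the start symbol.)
Left-factoring is needed when two productions for the same non-terminal
share a common prefix on the right-hand side.

Productions for X:
  X → , A S ,
  X → , A , X
  X → S d
Productions for A:
  A → S d
  A → S

Found common prefix ', A' in productions for X
Found common prefix 'S' in productions for A

Answer: Yes, X has productions with common prefix ', A'; A has productions with common prefix 'S'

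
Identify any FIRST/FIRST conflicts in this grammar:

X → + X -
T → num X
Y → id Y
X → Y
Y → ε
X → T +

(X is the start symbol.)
FIRST sets of the non-terminals at (or reachable through a nullable prefix from) the front of some alternative:
  FIRST(Y) = { 'id', ε }
  FIRST(T) = { 'num' }

Productions for X:
  X → + X -: FIRST = { '+' }
  X → Y: FIRST = { 'id', ε }
  X → T +: FIRST = { 'num' }
Productions for Y:
  Y → id Y: FIRST = { 'id' }
  Y → ε: FIRST = { ε }
T has only one production, so no FIRST/FIRST conflict is possible there.

All alternatives of each non-terminal have pairwise disjoint FIRST sets.

Answer: No FIRST/FIRST conflicts.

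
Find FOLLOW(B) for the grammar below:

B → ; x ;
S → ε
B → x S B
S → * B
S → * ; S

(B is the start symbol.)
B is the start symbol, so $ ∈ FOLLOW(B).
In B → x S B: B is at the end; this adds FOLLOW(B) to itself — nothing new
In S → * B: B is at the end, add FOLLOW(S)

The FOLLOW sets referred to above (computed the same way, to a fixed point):
  FOLLOW(S) = { ';', 'x' }

Taking the union: FOLLOW(B) = { $, ';', 'x' }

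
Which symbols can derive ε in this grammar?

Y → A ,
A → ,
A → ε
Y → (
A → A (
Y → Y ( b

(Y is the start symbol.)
A non-terminal is nullable if it can derive ε (the empty string): either it has an ε-production, or it has a production whose right-hand side consists entirely of nullable non-terminals.

ε-productions: A → ε
So A is immediately nullable.
No further non-terminal can be added: every production for the remaining non-terminals contains a terminal or a non-nullable non-terminal.
Nullable = { 'A' }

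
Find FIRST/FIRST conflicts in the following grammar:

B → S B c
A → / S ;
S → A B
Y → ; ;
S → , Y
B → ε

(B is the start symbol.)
No FIRST/FIRST conflicts.

A FIRST/FIRST conflict occurs when two productions N → α and N → β for the same non-terminal have FIRST(α) ∩ FIRST(β) ≠ ∅ (with ε ∈ FIRST of a nullable right-hand side, so two nullable alternatives also conflict).

FIRST sets of the non-terminals at (or reachable through a nullable prefix from) the front of some alternative:
  FIRST(S) = { ',', '/' }
  FIRST(A) = { '/' }

Productions for B:
  B → S B c: FIRST = { ',', '/' }
  B → ε: FIRST = { ε }
Productions for S:
  S → A B: FIRST = { '/' }
  S → , Y: FIRST = { ',' }
A, Y have only one production, so no FIRST/FIRST conflict is possible there.

All alternatives of each non-terminal have pairwise disjoint FIRST sets.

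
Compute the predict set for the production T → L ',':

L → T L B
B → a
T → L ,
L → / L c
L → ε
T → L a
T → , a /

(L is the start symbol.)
{ ',', '/', 'a' }

PREDICT(T → L ',') = (FIRST(RHS) \ {ε}) ∪ (FOLLOW(T) if ε ∈ FIRST(RHS), i.e. RHS ⇒* ε)
FIRST(L) = { ',', '/', 'a', ε }
FIRST(L ',') = { ',', '/', 'a' }
ε ∉ FIRST(L ','), so FOLLOW(T) is not added.
PREDICT(T → L ',') = { ',', '/', 'a' }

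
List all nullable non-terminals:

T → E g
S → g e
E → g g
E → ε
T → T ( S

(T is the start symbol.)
{ 'E' }

A non-terminal is nullable if it can derive ε (the empty string): either it has an ε-production, or it has a production whose right-hand side consists entirely of nullable non-terminals.

ε-productions: E → ε
So E is immediately nullable.
No further non-terminal can be added: every production for the remaining non-terminals contains a terminal or a non-nullable non-terminal.
Nullable = { 'E' }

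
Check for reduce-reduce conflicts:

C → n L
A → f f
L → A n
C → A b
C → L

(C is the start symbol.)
No reduce-reduce conflicts

A reduce-reduce conflict occurs when an LR(0) state has two complete items [A → α .] and [B → β .] — both call for a reduction, and with no lookahead the parser cannot choose between them.

Augment with C' → C and build the canonical LR(0) collection (I0 = CLOSURE({[C' → . C]}), then GOTO on every symbol after a dot until no new states appear). It has 11 states:
  I0: { [A → . f f], [C → . A b], [C → . L], [C → . n L], [C' → . C], [L → . A n] }  — shift
  I1: { [C → A . b], [L → A . n] }  — shift
  I2: { [C' → C .] }  — accept
  I3: { [C → L .] }  — reduce
  I4: { [A → f . f] }  — shift
  I5: { [A → . f f], [C → n . L], [L → . A n] }  — shift
  I6: { [L → A . n] }  — shift
  I7: { [C → n L .] }  — reduce
  I8: { [L → A n .] }  — reduce
  I9: { [A → f f .] }  — reduce
  I10: { [C → A b .] }  — reduce

No state contains more than one complete item.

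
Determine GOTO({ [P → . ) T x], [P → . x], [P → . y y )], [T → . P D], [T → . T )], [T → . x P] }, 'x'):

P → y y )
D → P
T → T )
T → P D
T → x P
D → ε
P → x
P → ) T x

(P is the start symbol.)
GOTO(I, 'x') = CLOSURE({ [A → αX.β] : [A → α.Xβ] ∈ I, X = 'x' })

Items with dot before 'x', with the dot advanced:
  [P → . x] → [P → x .]
  [T → . x P] → [T → x . P]
Closure of the advanced items:
  [T → x . P] has the dot before P: add [P → . y y )], [P → . x], [P → . ) T x]

GOTO = { [P → . ) T x], [P → . x], [P → . y y )], [P → x .], [T → x . P] }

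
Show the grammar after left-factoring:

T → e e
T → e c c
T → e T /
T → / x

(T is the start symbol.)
Left-factoring transforms A → αβ₁ | αβ₂ into A → αA' and A' → β₁ | β₂
(α is the longest common prefix among the alternatives). Repeat until
no nonterminal has two alternatives with a common prefix.

Round 1: T has alternatives sharing prefix 'e'. Introduce T': T → e T'
  Add: T' → e
  Add: T' → c c
  Add: T' → T /

No remaining common prefixes — done.

Resulting grammar:
T → e T'
T' → e
T' → c c
T' → T /
T → / x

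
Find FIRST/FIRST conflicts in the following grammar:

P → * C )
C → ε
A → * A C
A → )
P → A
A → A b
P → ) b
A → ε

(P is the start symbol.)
Yes. P → '*' C ')' / P → A on { '*' }; P → A / P → ')' b on { ')' }; A → '*' A C / A → A b on { '*' }; A → ')' / A → A b on { ')' }

FIRST sets of the non-terminals at (or reachable through a nullable prefix from) the front of some alternative:
  FIRST(A) = { ')', '*', 'b', ε }

Productions for P:
  P → * C ): FIRST = { '*' }
  P → A: FIRST = { ')', '*', 'b', ε }
  P → ) b: FIRST = { ')' }
Productions for A:
  A → * A C: FIRST = { '*' }
  A → ): FIRST = { ')' }
  A → A b: FIRST = { ')', '*', 'b' }
  A → ε: FIRST = { ε }
C has only one production, so no FIRST/FIRST conflict is possible there.

Conflict for P: P → * C ) and P → A
  Overlap: { '*' }
Conflict for P: P → A and P → ) b
  Overlap: { ')' }
Conflict for A: A → * A C and A → A b
  Overlap: { '*' }
Conflict for A: A → ) and A → A b
  Overlap: { ')' }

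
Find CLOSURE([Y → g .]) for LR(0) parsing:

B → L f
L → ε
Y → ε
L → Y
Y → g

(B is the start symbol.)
Start with: [Y → g .]
The dot is at the end, so nothing is added.

CLOSURE = { [Y → g .] }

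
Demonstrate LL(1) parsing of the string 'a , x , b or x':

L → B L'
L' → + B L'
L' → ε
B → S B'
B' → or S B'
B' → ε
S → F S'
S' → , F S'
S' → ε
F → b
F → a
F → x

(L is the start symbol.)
LL(1) parsing maintains a stack (initially the start symbol over $) and the input. At each step: if the stack top is a terminal, match it against the current input token; if it is a non-terminal N, replace it with the RHS of M[N, lookahead] (the unique production whose predict set contains the lookahead).

Stack is shown with the top on the left.

Stack           Input             Action
----------------------------------------
L $             a , x , b or x $  output L → B L'
B L' $          a , x , b or x $  output B → S B'
S B' L' $       a , x , b or x $  output S → F S'
F S' B' L' $    a , x , b or x $  output F → a
a S' B' L' $    a , x , b or x $  match 'a'
S' B' L' $      , x , b or x $    output S' → , F S'
, F S' B' L' $  , x , b or x $    match ','
F S' B' L' $    x , b or x $      output F → x
x S' B' L' $    x , b or x $      match 'x'
S' B' L' $      , b or x $        output S' → , F S'
, F S' B' L' $  , b or x $        match ','
F S' B' L' $    b or x $          output F → b
b S' B' L' $    b or x $          match 'b'
S' B' L' $      or x $            output S' → ε
B' L' $         or x $            output B' → or S B'
or S B' L' $    or x $            match 'or'
S B' L' $       x $               output S → F S'
F S' B' L' $    x $               output F → x
x S' B' L' $    x $               match 'x'
S' B' L' $      $                 output S' → ε
B' L' $         $                 output B' → ε
L' $            $                 output L' → ε
$               $                 accept

The string is accepted.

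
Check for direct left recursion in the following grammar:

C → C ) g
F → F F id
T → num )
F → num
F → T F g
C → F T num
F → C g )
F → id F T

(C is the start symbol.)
Direct left recursion occurs when N → N α for some non-terminal N (the right-hand side begins with the left-hand side itself).

C → C ) g: LEFT RECURSIVE (starts with C)
F → F F id: LEFT RECURSIVE (starts with F)
T → num ): starts with num
F → num: starts with num
F → T F g: starts with T
C → F T num: starts with F
F → C g ): starts with C
F → id F T: starts with id

The grammar has direct left recursion on: C, F.

Answer: Yes, C, F are left-recursive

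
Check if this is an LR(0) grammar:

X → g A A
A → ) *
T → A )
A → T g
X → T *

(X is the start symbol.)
No. Shift-reduce conflict between [T → A ) .] and [A → ) . *]

Augment with X' → X and build the canonical LR(0) collection (I0 = CLOSURE({[X' → . X]}), then GOTO on every symbol after a dot until no new states appear). It has 14 states:
  I0: { [A → . ) *], [A → . T g], [T → . A )], [X → . T *], [X → . g A A], [X' → . X] }  — shift
  I1: { [A → ) . *] }  — shift
  I2: { [T → A . )] }  — shift
  I3: { [A → T . g], [X → T . *] }  — shift
  I4: { [X' → X .] }  — accept
  I5: { [A → . ) *], [A → . T g], [T → . A )], [X → g . A A] }  — shift
  I6: { [A → . ) *], [A → . T g], [T → . A )], [T → A . )], [X → g A . A] }  — shift
  I7: { [A → T . g] }  — shift
  I8: { [A → T g .] }  — reduce
  I9: { [A → ) . *], [T → A ) .] }  — shift, reduce
  I10: { [T → A . )], [X → g A A .] }  — shift, reduce
  I11: { [T → A ) .] }  — reduce
  I12: { [A → ) * .] }  — reduce
  I13: { [X → T * .] }  — reduce

Conflict in state I9:
  Shift-reduce conflict between [T → A ) .] and [A → ) . *]
So the grammar is NOT LR(0).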